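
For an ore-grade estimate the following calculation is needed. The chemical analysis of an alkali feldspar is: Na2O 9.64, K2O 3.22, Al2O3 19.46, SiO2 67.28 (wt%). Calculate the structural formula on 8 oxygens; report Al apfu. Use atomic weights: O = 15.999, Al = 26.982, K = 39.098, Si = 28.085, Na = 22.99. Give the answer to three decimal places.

1.017 Al apfu

9.64 wt% Na2O ÷ 61.979 g/mol = 0.15554 mol, giving 0.31108 Na and 0.15554 O.
3.22 wt% K2O ÷ 94.195 g/mol = 0.03418 mol, giving 0.06836 K and 0.03418 O.
19.46 wt% Al2O3 ÷ 101.961 g/mol = 0.19086 mol, giving 0.38172 Al and 0.57258 O.
67.28 wt% SiO2 ÷ 60.083 g/mol = 1.11978 mol, giving 1.11978 Si and 2.23956 O.
Oxygen sums to 3.00186; scaling by 8/3.00186 = 2.66501 puts the formula on 8 O.
Al: 0.38172 × 2.66501 = 1.017 atoms per formula unit.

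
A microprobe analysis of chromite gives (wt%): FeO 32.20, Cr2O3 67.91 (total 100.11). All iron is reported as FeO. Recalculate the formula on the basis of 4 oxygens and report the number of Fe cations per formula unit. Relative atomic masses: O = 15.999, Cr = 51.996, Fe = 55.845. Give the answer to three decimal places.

1.002 Fe apfu

FeO: 32.20/71.844 = 0.44819 mol → 0.44819 mol Fe, 0.44819 mol O.
Cr2O3: 67.91/151.989 = 0.44681 mol → 0.89362 mol Cr, 1.34043 mol O.
Total oxygen = 1.78862 mol. Normalization factor = 4/1.78862 = 2.23636.
Fe per 4 O = 0.44819 × 2.23636 = 1.002.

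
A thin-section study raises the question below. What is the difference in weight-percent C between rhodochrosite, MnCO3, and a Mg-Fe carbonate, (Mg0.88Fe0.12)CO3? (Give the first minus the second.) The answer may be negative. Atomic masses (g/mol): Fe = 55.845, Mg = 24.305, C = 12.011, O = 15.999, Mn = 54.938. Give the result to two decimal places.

-3.18 percentage points

C in MnCO3: molar mass 114.946 g/mol; 1×12.011 = 12.011 g → 10.45 wt%.
C in (Mg0.88Fe0.12)CO3: molar mass 88.098 g/mol; 1×12.011 = 12.011 g → 13.63 wt%.
Difference = 10.45 − 13.63 = -3.18 percentage points.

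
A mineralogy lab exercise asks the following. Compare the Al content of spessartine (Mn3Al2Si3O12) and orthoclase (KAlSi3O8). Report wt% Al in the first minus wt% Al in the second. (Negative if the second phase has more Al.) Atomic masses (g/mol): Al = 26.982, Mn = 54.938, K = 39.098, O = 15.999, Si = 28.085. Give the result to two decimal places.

M(Mn3Al2Si3O12) = 495.021 g/mol, so wt% Al = 53.964/495.021 × 100 = 10.90%.
M(KAlSi3O8) = 278.327 g/mol, so wt% Al = 26.982/278.327 × 100 = 9.69%.
10.90 − 9.69 = 1.21 pp.

1.21 percentage points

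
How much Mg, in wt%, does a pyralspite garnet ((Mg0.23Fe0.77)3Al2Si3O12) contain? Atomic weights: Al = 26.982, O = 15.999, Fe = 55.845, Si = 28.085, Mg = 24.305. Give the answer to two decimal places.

3.52 wt%

Molar mass of (Mg0.23Fe0.77)3Al2Si3O12: 0.69·24.305 + 2.31·55.845 + 2·26.982 + 3·28.085 + 12·15.999 = 475.979 g/mol.
Mass of Mg per formula unit: 0.69 × 24.305 = 16.770 g.
Weight fraction Mg = 16.770 / 475.979 = 0.0352.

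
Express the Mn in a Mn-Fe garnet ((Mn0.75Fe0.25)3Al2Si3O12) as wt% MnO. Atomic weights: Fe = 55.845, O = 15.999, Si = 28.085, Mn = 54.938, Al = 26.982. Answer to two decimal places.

32.20 wt%

Molar mass of (Mn0.75Fe0.25)3Al2Si3O12 = 2.25×54.938 + 0.75×55.845 + 2×26.982 + 3×28.085 + 12×15.999 = 495.701 g/mol.
Each formula unit contains 2.25 Mn, equivalent to 2.25/1 = 2.2500 mol MnO.
M(MnO) = 1×54.938 + 1×15.999 = 70.937 g/mol.
Mass of MnO per formula unit = 2.2500 × 70.937 = 159.608 g.
MnO wt% = 159.608 / 495.701 × 100 = 32.20%.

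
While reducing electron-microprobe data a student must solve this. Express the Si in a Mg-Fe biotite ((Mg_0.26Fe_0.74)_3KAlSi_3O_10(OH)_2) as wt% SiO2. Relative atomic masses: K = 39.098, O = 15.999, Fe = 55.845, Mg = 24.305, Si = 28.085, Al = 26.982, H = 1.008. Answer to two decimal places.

Molar mass of (Mg_0.26Fe_0.74)_3KAlSi_3O_10(OH)_2 = 0.78×24.305 + 2.22×55.845 + 1×39.098 + 1×26.982 + 3×28.085 + 12×15.999 + 2×1.008 = 487.273 g/mol.
Each formula unit contains 3 Si, equivalent to 3/1 = 3.0000 mol SiO2.
M(SiO2) = 1×28.085 + 2×15.999 = 60.083 g/mol.
Mass of SiO2 per formula unit = 3.0000 × 60.083 = 180.249 g.
SiO2 wt% = 180.249 / 487.273 × 100 = 36.99%.

36.99 wt%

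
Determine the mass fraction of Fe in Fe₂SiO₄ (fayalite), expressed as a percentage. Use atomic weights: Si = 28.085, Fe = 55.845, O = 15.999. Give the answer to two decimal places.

Molar mass of Fe₂SiO₄: 2×55.845 + 1×28.085 + 4×15.999 = 203.771 g/mol.
Mass of Fe per formula unit: 2 × 55.845 = 111.690 g.
Weight fraction Fe = 111.690 / 203.771 = 0.5481.

54.81 mass %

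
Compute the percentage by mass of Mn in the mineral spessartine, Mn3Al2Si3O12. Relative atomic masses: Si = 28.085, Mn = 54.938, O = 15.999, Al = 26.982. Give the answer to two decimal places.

33.29 wt%

M(Mn3Al2Si3O12) = 495.021 g/mol.
Mn contributes 3 × 54.938 = 164.814 g per mole.
164.814/495.021 = 0.3329 → 33.29%.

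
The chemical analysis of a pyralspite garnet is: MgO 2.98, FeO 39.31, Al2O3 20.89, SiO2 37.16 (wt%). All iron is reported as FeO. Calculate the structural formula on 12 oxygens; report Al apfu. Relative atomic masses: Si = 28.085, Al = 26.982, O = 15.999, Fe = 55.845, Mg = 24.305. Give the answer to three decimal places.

MgO (M=40.304): mol = 0.07394; Mg = 0.07394, O = 0.07394.
FeO (M=71.844): mol = 0.54716; Fe = 0.54716, O = 0.54716.
Al2O3 (M=101.961): mol = 0.20488; Al = 0.40976, O = 0.61464.
SiO2 (M=60.083): mol = 0.61848; Si = 0.61848, O = 1.23696.
ΣO = 2.47270; factor = 12/ΣO = 4.85299.
Al apfu = 0.40976 × 4.85299 = 1.989.

1.989 Al apfu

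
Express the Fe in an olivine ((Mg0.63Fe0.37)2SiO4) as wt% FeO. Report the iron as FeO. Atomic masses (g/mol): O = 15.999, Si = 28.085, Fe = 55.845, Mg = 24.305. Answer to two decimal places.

M((Mg0.63Fe0.37)2SiO4) = 164.031 g/mol; M(FeO) = 71.844 g/mol.
Moles FeO per formula unit = 0.74 Fe ÷ 1 = 0.7400.
FeO fraction = (0.7400 × 71.844) / 164.031 = 53.165/164.031 = 0.3241.

32.41 wt%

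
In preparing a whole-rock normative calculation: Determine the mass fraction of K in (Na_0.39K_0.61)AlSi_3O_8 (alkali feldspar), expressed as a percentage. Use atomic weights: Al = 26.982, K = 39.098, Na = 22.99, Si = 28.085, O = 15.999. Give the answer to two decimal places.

Molar mass of (Na_0.39K_0.61)AlSi_3O_8: 0.39·22.99 + 0.61·39.098 + 1·26.982 + 3·28.085 + 8·15.999 = 272.045 g/mol.
Mass of K per formula unit: 0.61 × 39.098 = 23.850 g.
Weight fraction K = 23.850 / 272.045 = 0.0877.

8.77 wt%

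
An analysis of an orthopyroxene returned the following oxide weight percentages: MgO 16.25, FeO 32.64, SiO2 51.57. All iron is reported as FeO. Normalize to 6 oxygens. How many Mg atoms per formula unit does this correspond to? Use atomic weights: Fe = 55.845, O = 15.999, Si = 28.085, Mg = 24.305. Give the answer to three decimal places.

MgO: 16.25/40.304 = 0.40319 mol → 0.40319 mol Mg, 0.40319 mol O.
FeO: 32.64/71.844 = 0.45432 mol → 0.45432 mol Fe, 0.45432 mol O.
SiO2: 51.57/60.083 = 0.85831 mol → 0.85831 mol Si, 1.71662 mol O.
Total oxygen = 2.57413 mol. Normalization factor = 6/2.57413 = 2.33088.
Mg per 6 O = 0.40319 × 2.33088 = 0.940.

0.940 Mg apfu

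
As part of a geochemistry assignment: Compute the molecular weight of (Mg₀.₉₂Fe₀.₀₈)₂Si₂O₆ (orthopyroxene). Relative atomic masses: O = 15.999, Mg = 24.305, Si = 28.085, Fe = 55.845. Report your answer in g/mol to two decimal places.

The formula mass is the sum 1.84(24.305) + 0.16(55.845) + 2(28.085) + 6(15.999).

205.82 g/mol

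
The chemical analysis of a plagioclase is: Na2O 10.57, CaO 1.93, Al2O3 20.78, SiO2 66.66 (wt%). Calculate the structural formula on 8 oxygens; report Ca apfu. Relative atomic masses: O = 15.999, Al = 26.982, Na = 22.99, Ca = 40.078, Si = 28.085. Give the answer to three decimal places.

Na2O (M=61.979): mol = 0.17054; Na = 0.34108, O = 0.17054.
CaO (M=56.077): mol = 0.03442; Ca = 0.03442, O = 0.03442.
Al2O3 (M=101.961): mol = 0.20380; Al = 0.40760, O = 0.61140.
SiO2 (M=60.083): mol = 1.10947; Si = 1.10947, O = 2.21894.
ΣO = 3.03530; factor = 8/ΣO = 2.63565.
Ca apfu = 0.03442 × 2.63565 = 0.091.

0.091 Ca apfu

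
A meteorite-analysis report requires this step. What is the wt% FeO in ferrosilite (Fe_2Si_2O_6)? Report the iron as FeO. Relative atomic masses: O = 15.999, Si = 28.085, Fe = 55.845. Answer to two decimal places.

54.46 wt%

Formula mass = 263.854 g/mol.
2 Fe → 2.0000 mol FeO per formula unit; M(FeO) = 71.844, so FeO mass = 143.688 g.
143.688/263.854 × 100 = 54.46 wt%.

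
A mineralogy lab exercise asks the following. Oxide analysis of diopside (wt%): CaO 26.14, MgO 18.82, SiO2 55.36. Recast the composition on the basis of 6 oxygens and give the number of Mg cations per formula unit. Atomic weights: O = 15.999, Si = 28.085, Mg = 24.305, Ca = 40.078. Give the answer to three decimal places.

CaO: 26.14/56.077 = 0.46614 mol → 0.46614 mol Ca, 0.46614 mol O.
MgO: 18.82/40.304 = 0.46695 mol → 0.46695 mol Mg, 0.46695 mol O.
SiO2: 55.36/60.083 = 0.92139 mol → 0.92139 mol Si, 1.84278 mol O.
Total oxygen = 2.77587 mol. Normalization factor = 6/2.77587 = 2.16148.
Mg per 6 O = 0.46695 × 2.16148 = 1.009.

1.009 Mg apfu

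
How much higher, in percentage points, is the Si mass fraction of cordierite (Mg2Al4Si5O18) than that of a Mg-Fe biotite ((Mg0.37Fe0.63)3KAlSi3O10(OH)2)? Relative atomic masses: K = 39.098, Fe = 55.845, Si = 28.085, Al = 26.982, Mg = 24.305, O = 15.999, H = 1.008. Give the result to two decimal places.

M(Mg2Al4Si5O18) = 584.945 g/mol, so wt% Si = 140.425/584.945 × 100 = 24.01%.
M((Mg0.37Fe0.63)3KAlSi3O10(OH)2) = 476.865 g/mol, so wt% Si = 84.255/476.865 × 100 = 17.67%.
24.01 − 17.67 = 6.34 pp.

6.34 percentage points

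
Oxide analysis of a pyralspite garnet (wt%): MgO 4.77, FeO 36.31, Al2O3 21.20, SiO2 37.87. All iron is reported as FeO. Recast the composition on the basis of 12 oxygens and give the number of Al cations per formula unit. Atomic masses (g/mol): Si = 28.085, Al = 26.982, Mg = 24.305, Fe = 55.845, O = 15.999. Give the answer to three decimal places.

1.990 Al apfu

4.77 wt% MgO ÷ 40.304 g/mol = 0.11835 mol, giving 0.11835 Mg and 0.11835 O.
36.31 wt% FeO ÷ 71.844 g/mol = 0.50540 mol, giving 0.50540 Fe and 0.50540 O.
21.20 wt% Al2O3 ÷ 101.961 g/mol = 0.20792 mol, giving 0.41584 Al and 0.62376 O.
37.87 wt% SiO2 ÷ 60.083 g/mol = 0.63029 mol, giving 0.63029 Si and 1.26058 O.
Oxygen sums to 2.50809; scaling by 12/2.50809 = 4.78452 puts the formula on 12 O.
Al: 0.41584 × 4.78452 = 1.990 atoms per formula unit.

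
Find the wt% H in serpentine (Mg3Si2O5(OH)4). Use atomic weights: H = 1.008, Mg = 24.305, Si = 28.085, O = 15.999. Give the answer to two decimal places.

Formula mass = 3×24.305 + 2×28.085 + 9×15.999 + 4×1.008 = 277.108 g/mol, of which 4.032 g is H.
So H makes up 4.032/277.108 = 0.0146 of the mass, i.e. 1.46%.

1.46 weight percent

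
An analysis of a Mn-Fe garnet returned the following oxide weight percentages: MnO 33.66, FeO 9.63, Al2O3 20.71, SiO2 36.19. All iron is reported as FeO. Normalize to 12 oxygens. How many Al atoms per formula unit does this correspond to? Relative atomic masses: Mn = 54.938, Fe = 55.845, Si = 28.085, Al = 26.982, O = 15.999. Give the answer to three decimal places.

2.012 Al apfu

MnO: 33.66/70.937 = 0.47451 mol → 0.47451 mol Mn, 0.47451 mol O.
FeO: 9.63/71.844 = 0.13404 mol → 0.13404 mol Fe, 0.13404 mol O.
Al2O3: 20.71/101.961 = 0.20312 mol → 0.40624 mol Al, 0.60936 mol O.
SiO2: 36.19/60.083 = 0.60233 mol → 0.60233 mol Si, 1.20466 mol O.
Total oxygen = 2.42257 mol. Normalization factor = 12/2.42257 = 4.95342.
Al per 12 O = 0.40624 × 4.95342 = 2.012.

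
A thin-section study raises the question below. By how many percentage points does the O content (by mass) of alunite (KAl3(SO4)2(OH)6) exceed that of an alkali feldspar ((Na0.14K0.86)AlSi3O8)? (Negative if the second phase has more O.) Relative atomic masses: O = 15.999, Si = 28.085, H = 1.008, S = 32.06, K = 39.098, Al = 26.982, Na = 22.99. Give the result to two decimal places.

O in KAl3(SO4)2(OH)6: molar mass 414.198 g/mol; 14×15.999 = 223.986 g → 54.08 wt%.
O in (Na0.14K0.86)AlSi3O8: molar mass 276.072 g/mol; 8×15.999 = 127.992 g → 46.36 wt%.
Difference = 54.08 − 46.36 = 7.72 percentage points.

7.72 percentage points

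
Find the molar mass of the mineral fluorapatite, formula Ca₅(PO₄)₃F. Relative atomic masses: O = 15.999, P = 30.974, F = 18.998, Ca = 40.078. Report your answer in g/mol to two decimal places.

504.30 g/mol

Ca: 5 × 40.078 = 200.3900
P: 3 × 30.974 = 92.9220
O: 12 × 15.999 = 191.9880
F: 1 × 18.998 = 18.9980
Summing the contributions gives the formula mass.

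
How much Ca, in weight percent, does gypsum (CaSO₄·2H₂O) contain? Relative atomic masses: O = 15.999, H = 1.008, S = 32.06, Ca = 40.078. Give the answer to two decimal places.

M(CaSO₄·2H₂O) = 172.164 g/mol.
Ca contributes 1 × 40.078 = 40.078 g per mole.
40.078/172.164 = 0.2328 → 23.28%.

23.28 weight percent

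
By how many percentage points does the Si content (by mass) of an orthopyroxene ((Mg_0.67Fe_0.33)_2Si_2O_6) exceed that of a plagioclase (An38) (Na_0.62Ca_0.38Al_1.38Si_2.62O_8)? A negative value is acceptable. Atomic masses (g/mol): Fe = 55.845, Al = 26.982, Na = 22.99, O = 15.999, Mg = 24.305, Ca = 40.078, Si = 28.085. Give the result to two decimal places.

-2.08 percentage points

Si in (Mg_0.67Fe_0.33)_2Si_2O_6: molar mass 221.590 g/mol; 2×28.085 = 56.170 g → 25.35 wt%.
Si in Na_0.62Ca_0.38Al_1.38Si_2.62O_8: molar mass 268.293 g/mol; 2.62×28.085 = 73.583 g → 27.43 wt%.
Difference = 25.35 − 27.43 = -2.08 percentage points.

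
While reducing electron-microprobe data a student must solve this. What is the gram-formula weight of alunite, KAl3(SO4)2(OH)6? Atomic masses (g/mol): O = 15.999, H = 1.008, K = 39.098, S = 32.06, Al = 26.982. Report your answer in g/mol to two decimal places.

M = 1*39.098 + 3*26.982 + 2*32.06 + 14*15.999 + 6*1.008

414.20 g/mol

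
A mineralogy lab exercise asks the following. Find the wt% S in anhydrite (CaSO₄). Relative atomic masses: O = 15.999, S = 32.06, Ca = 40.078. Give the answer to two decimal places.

23.55 weight percent

Molar mass of CaSO₄: 1×40.078 + 1×32.06 + 4×15.999 = 136.134 g/mol.
Mass of S per formula unit: 1 × 32.06 = 32.060 g.
Weight fraction S = 32.060 / 136.134 = 0.2355.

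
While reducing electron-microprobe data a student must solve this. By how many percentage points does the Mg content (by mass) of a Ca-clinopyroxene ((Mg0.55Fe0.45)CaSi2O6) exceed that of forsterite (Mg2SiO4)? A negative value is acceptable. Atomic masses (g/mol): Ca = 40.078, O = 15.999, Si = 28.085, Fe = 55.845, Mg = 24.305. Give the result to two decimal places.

First mineral: 13.368 g Mg in 230.740 g formula = 5.79 wt% Mg.
Second mineral: 48.610 g Mg in 140.691 g formula = 34.55 wt% Mg.
5.79% − 34.55% gives a difference of -28.76 percentage points.

-28.76 percentage points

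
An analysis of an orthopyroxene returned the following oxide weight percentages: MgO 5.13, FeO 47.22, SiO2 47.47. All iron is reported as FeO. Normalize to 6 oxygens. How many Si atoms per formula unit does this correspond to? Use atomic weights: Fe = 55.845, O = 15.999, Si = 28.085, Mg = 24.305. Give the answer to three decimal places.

MgO: 5.13/40.304 = 0.12728 mol → 0.12728 mol Mg, 0.12728 mol O.
FeO: 47.22/71.844 = 0.65726 mol → 0.65726 mol Fe, 0.65726 mol O.
SiO2: 47.47/60.083 = 0.79007 mol → 0.79007 mol Si, 1.58014 mol O.
Total oxygen = 2.36468 mol. Normalization factor = 6/2.36468 = 2.53734.
Si per 6 O = 0.79007 × 2.53734 = 2.005.

2.005 Si apfu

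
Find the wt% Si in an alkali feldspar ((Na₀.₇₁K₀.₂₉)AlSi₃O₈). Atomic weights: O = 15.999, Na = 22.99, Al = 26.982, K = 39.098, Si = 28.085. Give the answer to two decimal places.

31.57 wt%

M((Na₀.₇₁K₀.₂₉)AlSi₃O₈) = 266.890 g/mol.
Si contributes 3 × 28.085 = 84.255 g per mole.
84.255/266.890 = 0.3157 → 31.57%.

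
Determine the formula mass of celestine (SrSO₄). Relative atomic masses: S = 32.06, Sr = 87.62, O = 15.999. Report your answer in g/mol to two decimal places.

Sr: 1 × 87.62 = 87.6200
S: 1 × 32.06 = 32.0600
O: 4 × 15.999 = 63.9960
Summing the contributions gives the formula mass.

183.68 g/mol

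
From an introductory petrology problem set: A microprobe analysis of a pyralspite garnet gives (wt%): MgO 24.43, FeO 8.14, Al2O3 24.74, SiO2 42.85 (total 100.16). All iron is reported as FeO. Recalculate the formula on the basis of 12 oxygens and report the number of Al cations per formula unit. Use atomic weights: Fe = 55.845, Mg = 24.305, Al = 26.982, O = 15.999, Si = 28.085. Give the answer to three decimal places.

2.026 Al apfu

MgO (M=40.304): mol = 0.60614; Mg = 0.60614, O = 0.60614.
FeO (M=71.844): mol = 0.11330; Fe = 0.11330, O = 0.11330.
Al2O3 (M=101.961): mol = 0.24264; Al = 0.48528, O = 0.72792.
SiO2 (M=60.083): mol = 0.71318; Si = 0.71318, O = 1.42636.
ΣO = 2.87372; factor = 12/ΣO = 4.17577.
Al apfu = 0.48528 × 4.17577 = 2.026.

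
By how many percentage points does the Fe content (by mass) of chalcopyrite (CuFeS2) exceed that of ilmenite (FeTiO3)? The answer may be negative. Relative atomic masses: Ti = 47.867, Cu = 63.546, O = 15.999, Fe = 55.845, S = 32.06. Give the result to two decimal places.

Fe in CuFeS2: molar mass 183.511 g/mol; 1×55.845 = 55.845 g → 30.43 wt%.
Fe in FeTiO3: molar mass 151.709 g/mol; 1×55.845 = 55.845 g → 36.81 wt%.
Difference = 30.43 − 36.81 = -6.38 percentage points.

-6.38 percentage points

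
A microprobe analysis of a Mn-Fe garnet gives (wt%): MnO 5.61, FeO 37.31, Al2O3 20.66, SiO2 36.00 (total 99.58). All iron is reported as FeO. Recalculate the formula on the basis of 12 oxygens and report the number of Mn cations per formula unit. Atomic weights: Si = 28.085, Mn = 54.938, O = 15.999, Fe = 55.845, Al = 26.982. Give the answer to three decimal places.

MnO: 5.61/70.937 = 0.07908 mol → 0.07908 mol Mn, 0.07908 mol O.
FeO: 37.31/71.844 = 0.51932 mol → 0.51932 mol Fe, 0.51932 mol O.
Al2O3: 20.66/101.961 = 0.20263 mol → 0.40526 mol Al, 0.60789 mol O.
SiO2: 36.00/60.083 = 0.59917 mol → 0.59917 mol Si, 1.19834 mol O.
Total oxygen = 2.40463 mol. Normalization factor = 12/2.40463 = 4.99037.
Mn per 12 O = 0.07908 × 4.99037 = 0.395.

0.395 Mn apfu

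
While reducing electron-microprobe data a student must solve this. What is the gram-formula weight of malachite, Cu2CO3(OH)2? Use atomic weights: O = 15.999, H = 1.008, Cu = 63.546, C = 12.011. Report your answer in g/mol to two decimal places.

221.11 g/mol

Cu: 2 × 63.546 = 127.0920
C: 1 × 12.011 = 12.0110
O: 5 × 15.999 = 79.9950
H: 2 × 1.008 = 2.0160
Summing the contributions gives the formula mass.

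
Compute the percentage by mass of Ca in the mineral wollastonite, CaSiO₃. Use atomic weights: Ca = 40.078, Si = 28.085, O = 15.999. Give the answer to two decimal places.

34.50 weight percent

Formula mass = 1*40.078 + 1*28.085 + 3*15.999 = 116.160 g/mol, of which 40.078 g is Ca.
So Ca makes up 40.078/116.160 = 0.3450 of the mass, i.e. 34.50%.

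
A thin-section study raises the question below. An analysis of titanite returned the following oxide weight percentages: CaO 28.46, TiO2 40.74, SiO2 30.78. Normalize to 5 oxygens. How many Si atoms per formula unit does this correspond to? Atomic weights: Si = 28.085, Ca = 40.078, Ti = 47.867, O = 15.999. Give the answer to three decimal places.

1.004 Si apfu

CaO: 28.46/56.077 = 0.50752 mol → 0.50752 mol Ca, 0.50752 mol O.
TiO2: 40.74/79.865 = 0.51011 mol → 0.51011 mol Ti, 1.02022 mol O.
SiO2: 30.78/60.083 = 0.51229 mol → 0.51229 mol Si, 1.02458 mol O.
Total oxygen = 2.55232 mol. Normalization factor = 5/2.55232 = 1.95900.
Si per 5 O = 0.51229 × 1.95900 = 1.004.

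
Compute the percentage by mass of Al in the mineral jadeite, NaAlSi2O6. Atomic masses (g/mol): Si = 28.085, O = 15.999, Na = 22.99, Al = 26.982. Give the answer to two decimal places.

13.35 mass %

M(NaAlSi2O6) = 202.136 g/mol.
Al contributes 1 × 26.982 = 26.982 g per mole.
26.982/202.136 = 0.1335 → 13.35%.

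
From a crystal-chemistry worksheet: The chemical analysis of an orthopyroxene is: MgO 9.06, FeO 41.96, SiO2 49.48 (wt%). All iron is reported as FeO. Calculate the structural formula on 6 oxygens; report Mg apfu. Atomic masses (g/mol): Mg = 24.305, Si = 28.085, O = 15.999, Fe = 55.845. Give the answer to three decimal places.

0.549 Mg apfu

MgO: 9.06/40.304 = 0.22479 mol → 0.22479 mol Mg, 0.22479 mol O.
FeO: 41.96/71.844 = 0.58404 mol → 0.58404 mol Fe, 0.58404 mol O.
SiO2: 49.48/60.083 = 0.82353 mol → 0.82353 mol Si, 1.64706 mol O.
Total oxygen = 2.45589 mol. Normalization factor = 6/2.45589 = 2.44311.
Mg per 6 O = 0.22479 × 2.44311 = 0.549.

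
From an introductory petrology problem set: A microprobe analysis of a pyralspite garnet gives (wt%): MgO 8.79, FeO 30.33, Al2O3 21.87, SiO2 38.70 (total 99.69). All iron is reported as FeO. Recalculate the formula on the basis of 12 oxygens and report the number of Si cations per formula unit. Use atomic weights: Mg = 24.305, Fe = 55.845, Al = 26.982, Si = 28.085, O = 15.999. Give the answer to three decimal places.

3.005 Si apfu

8.79 wt% MgO ÷ 40.304 g/mol = 0.21809 mol, giving 0.21809 Mg and 0.21809 O.
30.33 wt% FeO ÷ 71.844 g/mol = 0.42216 mol, giving 0.42216 Fe and 0.42216 O.
21.87 wt% Al2O3 ÷ 101.961 g/mol = 0.21449 mol, giving 0.42898 Al and 0.64347 O.
38.70 wt% SiO2 ÷ 60.083 g/mol = 0.64411 mol, giving 0.64411 Si and 1.28822 O.
Oxygen sums to 2.57194; scaling by 12/2.57194 = 4.66574 puts the formula on 12 O.
Si: 0.64411 × 4.66574 = 3.005 atoms per formula unit.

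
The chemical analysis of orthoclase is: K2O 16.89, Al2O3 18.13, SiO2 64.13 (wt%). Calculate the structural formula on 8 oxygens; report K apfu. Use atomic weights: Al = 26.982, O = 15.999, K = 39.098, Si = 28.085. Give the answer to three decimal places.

1.008 K apfu

16.89 wt% K2O ÷ 94.195 g/mol = 0.17931 mol, giving 0.35862 K and 0.17931 O.
18.13 wt% Al2O3 ÷ 101.961 g/mol = 0.17781 mol, giving 0.35562 Al and 0.53343 O.
64.13 wt% SiO2 ÷ 60.083 g/mol = 1.06736 mol, giving 1.06736 Si and 2.13472 O.
Oxygen sums to 2.84746; scaling by 8/2.84746 = 2.80952 puts the formula on 8 O.
K: 0.35862 × 2.80952 = 1.008 atoms per formula unit.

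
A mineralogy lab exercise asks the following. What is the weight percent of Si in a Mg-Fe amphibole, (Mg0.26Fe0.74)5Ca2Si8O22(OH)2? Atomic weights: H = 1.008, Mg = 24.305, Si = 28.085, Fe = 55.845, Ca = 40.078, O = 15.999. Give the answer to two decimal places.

24.18 wt%

Molar mass of (Mg0.26Fe0.74)5Ca2Si8O22(OH)2: 1.30*24.305 + 3.70*55.845 + 2*40.078 + 8*28.085 + 24*15.999 + 2*1.008 = 929.051 g/mol.
Mass of Si per formula unit: 8 × 28.085 = 224.680 g.
Weight fraction Si = 224.680 / 929.051 = 0.2418.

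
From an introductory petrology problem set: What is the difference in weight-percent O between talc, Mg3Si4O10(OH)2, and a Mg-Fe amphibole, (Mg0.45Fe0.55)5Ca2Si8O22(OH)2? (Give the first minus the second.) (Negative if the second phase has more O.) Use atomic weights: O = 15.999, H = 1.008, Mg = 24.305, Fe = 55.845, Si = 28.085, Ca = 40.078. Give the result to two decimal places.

7.91 percentage points

M(Mg3Si4O10(OH)2) = 379.259 g/mol, so wt% O = 191.988/379.259 × 100 = 50.62%.
M((Mg0.45Fe0.55)5Ca2Si8O22(OH)2) = 899.088 g/mol, so wt% O = 383.976/899.088 × 100 = 42.71%.
50.62 − 42.71 = 7.91 pp.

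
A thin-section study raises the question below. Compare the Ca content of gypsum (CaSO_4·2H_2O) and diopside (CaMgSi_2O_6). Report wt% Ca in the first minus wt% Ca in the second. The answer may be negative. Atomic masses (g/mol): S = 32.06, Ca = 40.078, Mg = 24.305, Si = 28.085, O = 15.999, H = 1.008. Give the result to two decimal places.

4.77 percentage points

First mineral: 40.078 g Ca in 172.164 g formula = 23.28 wt% Ca.
Second mineral: 40.078 g Ca in 216.547 g formula = 18.51 wt% Ca.
23.28% − 18.51% gives a difference of 4.77 percentage points.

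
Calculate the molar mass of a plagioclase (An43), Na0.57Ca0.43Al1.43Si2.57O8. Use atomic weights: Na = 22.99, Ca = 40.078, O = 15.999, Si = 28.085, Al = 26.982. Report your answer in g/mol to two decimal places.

M = 0.57(22.99) + 0.43(40.078) + 1.43(26.982) + 2.57(28.085) + 8(15.999)

269.09 g/mol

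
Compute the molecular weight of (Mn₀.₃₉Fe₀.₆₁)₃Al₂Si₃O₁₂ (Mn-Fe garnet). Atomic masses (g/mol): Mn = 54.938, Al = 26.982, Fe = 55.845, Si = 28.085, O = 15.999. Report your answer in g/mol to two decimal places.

M = 1.17·54.938 + 1.83·55.845 + 2·26.982 + 3·28.085 + 12·15.999

496.68 g/mol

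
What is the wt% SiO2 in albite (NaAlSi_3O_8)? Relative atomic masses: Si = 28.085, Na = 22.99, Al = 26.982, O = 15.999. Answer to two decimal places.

68.74 wt%

Molar mass of NaAlSi_3O_8 = 1·22.99 + 1·26.982 + 3·28.085 + 8·15.999 = 262.219 g/mol.
Each formula unit contains 3 Si, equivalent to 3/1 = 3.0000 mol SiO2.
M(SiO2) = 1×28.085 + 2×15.999 = 60.083 g/mol.
Mass of SiO2 per formula unit = 3.0000 × 60.083 = 180.249 g.
SiO2 wt% = 180.249 / 262.219 × 100 = 68.74%.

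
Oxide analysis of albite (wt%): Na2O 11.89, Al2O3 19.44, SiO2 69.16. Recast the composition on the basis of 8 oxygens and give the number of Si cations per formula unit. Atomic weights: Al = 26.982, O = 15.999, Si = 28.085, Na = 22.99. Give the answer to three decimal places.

11.89 wt% Na2O ÷ 61.979 g/mol = 0.19184 mol, giving 0.38368 Na and 0.19184 O.
19.44 wt% Al2O3 ÷ 101.961 g/mol = 0.19066 mol, giving 0.38132 Al and 0.57198 O.
69.16 wt% SiO2 ÷ 60.083 g/mol = 1.15107 mol, giving 1.15107 Si and 2.30214 O.
Oxygen sums to 3.06596; scaling by 8/3.06596 = 2.60930 puts the formula on 8 O.
Si: 1.15107 × 2.60930 = 3.003 atoms per formula unit.

3.003 Si apfu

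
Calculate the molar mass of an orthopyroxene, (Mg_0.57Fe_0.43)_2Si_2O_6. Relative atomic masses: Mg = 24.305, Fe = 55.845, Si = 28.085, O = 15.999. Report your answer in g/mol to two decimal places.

227.90 g/mol

The formula mass is the sum 1.14×24.305 + 0.86×55.845 + 2×28.085 + 6×15.999.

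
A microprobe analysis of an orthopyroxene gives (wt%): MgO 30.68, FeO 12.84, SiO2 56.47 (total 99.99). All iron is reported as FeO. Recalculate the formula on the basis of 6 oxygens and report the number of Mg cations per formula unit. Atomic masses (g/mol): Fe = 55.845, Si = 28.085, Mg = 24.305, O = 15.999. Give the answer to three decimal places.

30.68 wt% MgO ÷ 40.304 g/mol = 0.76121 mol, giving 0.76121 Mg and 0.76121 O.
12.84 wt% FeO ÷ 71.844 g/mol = 0.17872 mol, giving 0.17872 Fe and 0.17872 O.
56.47 wt% SiO2 ÷ 60.083 g/mol = 0.93987 mol, giving 0.93987 Si and 1.87974 O.
Oxygen sums to 2.81967; scaling by 6/2.81967 = 2.12791 puts the formula on 6 O.
Mg: 0.76121 × 2.12791 = 1.620 atoms per formula unit.

1.620 Mg apfu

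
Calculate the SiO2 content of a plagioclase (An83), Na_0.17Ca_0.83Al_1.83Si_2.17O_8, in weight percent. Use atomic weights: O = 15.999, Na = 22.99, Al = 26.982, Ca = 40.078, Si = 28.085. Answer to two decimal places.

Formula mass = 275.487 g/mol.
2.17 Si → 2.1700 mol SiO2 per formula unit; M(SiO2) = 60.083, so SiO2 mass = 130.380 g.
130.380/275.487 × 100 = 47.33 wt%.

47.33 wt%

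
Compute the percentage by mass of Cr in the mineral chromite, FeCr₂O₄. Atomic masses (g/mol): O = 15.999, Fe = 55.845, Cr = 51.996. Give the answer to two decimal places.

Molar mass of FeCr₂O₄: 1×55.845 + 2×51.996 + 4×15.999 = 223.833 g/mol.
Mass of Cr per formula unit: 2 × 51.996 = 103.992 g.
Weight fraction Cr = 103.992 / 223.833 = 0.4646.

46.46 weight percent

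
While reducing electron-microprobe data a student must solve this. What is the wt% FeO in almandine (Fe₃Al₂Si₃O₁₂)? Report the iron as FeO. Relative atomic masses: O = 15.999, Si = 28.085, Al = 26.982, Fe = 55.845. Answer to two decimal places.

43.30 wt%

Molar mass of Fe₃Al₂Si₃O₁₂ = 3*55.845 + 2*26.982 + 3*28.085 + 12*15.999 = 497.742 g/mol.
Each formula unit contains 3 Fe, equivalent to 3/1 = 3.0000 mol FeO.
M(FeO) = 1×55.845 + 1×15.999 = 71.844 g/mol.
Mass of FeO per formula unit = 3.0000 × 71.844 = 215.532 g.
FeO wt% = 215.532 / 497.742 × 100 = 43.30%.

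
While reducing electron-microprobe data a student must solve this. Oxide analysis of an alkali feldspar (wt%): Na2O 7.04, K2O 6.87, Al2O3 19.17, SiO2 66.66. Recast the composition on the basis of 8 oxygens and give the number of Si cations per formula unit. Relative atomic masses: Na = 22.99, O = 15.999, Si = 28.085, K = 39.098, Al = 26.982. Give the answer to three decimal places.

2.989 Si apfu

7.04 wt% Na2O ÷ 61.979 g/mol = 0.11359 mol, giving 0.22718 Na and 0.11359 O.
6.87 wt% K2O ÷ 94.195 g/mol = 0.07293 mol, giving 0.14586 K and 0.07293 O.
19.17 wt% Al2O3 ÷ 101.961 g/mol = 0.18801 mol, giving 0.37602 Al and 0.56403 O.
66.66 wt% SiO2 ÷ 60.083 g/mol = 1.10947 mol, giving 1.10947 Si and 2.21894 O.
Oxygen sums to 2.96949; scaling by 8/2.96949 = 2.69407 puts the formula on 8 O.
Si: 1.10947 × 2.69407 = 2.989 atoms per formula unit.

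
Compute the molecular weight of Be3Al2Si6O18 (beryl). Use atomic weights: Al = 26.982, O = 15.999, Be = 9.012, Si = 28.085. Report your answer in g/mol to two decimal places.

537.49 g/mol

The formula mass is the sum 3(9.012) + 2(26.982) + 6(28.085) + 18(15.999).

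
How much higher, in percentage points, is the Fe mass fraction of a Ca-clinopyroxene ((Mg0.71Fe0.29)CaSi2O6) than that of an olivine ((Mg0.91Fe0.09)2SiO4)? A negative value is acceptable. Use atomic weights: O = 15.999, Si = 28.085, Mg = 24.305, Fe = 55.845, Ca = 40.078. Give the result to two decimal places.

0.31 percentage points

M((Mg0.71Fe0.29)CaSi2O6) = 225.694 g/mol, so wt% Fe = 16.195/225.694 × 100 = 7.18%.
M((Mg0.91Fe0.09)2SiO4) = 146.368 g/mol, so wt% Fe = 10.052/146.368 × 100 = 6.87%.
7.18 − 6.87 = 0.31 pp.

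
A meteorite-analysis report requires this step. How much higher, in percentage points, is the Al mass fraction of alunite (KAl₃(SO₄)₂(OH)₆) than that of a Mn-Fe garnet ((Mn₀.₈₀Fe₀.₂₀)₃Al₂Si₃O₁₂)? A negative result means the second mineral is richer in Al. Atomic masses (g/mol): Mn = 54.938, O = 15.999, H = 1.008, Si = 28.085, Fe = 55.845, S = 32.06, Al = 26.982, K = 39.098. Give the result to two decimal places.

8.65 percentage points

M(KAl₃(SO₄)₂(OH)₆) = 414.198 g/mol, so wt% Al = 80.946/414.198 × 100 = 19.54%.
M((Mn₀.₈₀Fe₀.₂₀)₃Al₂Si₃O₁₂) = 495.565 g/mol, so wt% Al = 53.964/495.565 × 100 = 10.89%.
19.54 − 10.89 = 8.65 pp.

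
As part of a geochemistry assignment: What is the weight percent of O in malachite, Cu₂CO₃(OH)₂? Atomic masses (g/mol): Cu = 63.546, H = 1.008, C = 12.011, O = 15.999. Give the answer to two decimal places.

36.18 wt%

Formula mass = 2×63.546 + 1×12.011 + 5×15.999 + 2×1.008 = 221.114 g/mol, of which 79.995 g is O.
So O makes up 79.995/221.114 = 0.3618 of the mass, i.e. 36.18%.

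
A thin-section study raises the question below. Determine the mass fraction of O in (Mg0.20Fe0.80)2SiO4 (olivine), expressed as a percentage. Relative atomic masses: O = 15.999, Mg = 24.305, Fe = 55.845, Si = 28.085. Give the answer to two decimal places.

33.48 weight percent

M((Mg0.20Fe0.80)2SiO4) = 191.155 g/mol.
O contributes 4 × 15.999 = 63.996 g per mole.
63.996/191.155 = 0.3348 → 33.48%.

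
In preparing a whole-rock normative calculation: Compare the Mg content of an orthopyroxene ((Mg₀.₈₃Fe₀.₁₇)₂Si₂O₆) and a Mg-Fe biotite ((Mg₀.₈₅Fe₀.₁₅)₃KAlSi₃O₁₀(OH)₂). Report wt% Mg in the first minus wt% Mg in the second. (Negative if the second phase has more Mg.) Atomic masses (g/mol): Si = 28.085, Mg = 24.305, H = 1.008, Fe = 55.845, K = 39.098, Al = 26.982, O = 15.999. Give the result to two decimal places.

M((Mg₀.₈₃Fe₀.₁₇)₂Si₂O₆) = 211.498 g/mol, so wt% Mg = 40.346/211.498 × 100 = 19.08%.
M((Mg₀.₈₅Fe₀.₁₅)₃KAlSi₃O₁₀(OH)₂) = 431.447 g/mol, so wt% Mg = 61.978/431.447 × 100 = 14.37%.
19.08 − 14.37 = 4.71 pp.

4.71 percentage points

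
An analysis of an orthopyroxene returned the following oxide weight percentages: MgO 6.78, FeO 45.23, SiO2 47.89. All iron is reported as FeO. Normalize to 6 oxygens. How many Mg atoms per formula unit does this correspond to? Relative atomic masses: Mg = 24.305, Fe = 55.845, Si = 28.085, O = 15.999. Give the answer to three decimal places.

0.422 Mg apfu

6.78 wt% MgO ÷ 40.304 g/mol = 0.16822 mol, giving 0.16822 Mg and 0.16822 O.
45.23 wt% FeO ÷ 71.844 g/mol = 0.62956 mol, giving 0.62956 Fe and 0.62956 O.
47.89 wt% SiO2 ÷ 60.083 g/mol = 0.79706 mol, giving 0.79706 Si and 1.59412 O.
Oxygen sums to 2.39190; scaling by 6/2.39190 = 2.50847 puts the formula on 6 O.
Mg: 0.16822 × 2.50847 = 0.422 atoms per formula unit.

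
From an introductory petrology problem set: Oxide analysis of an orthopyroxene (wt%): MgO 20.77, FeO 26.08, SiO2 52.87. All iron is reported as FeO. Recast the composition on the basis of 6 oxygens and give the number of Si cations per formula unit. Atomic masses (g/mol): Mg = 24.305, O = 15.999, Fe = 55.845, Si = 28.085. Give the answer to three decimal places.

2.001 Si apfu

MgO: 20.77/40.304 = 0.51533 mol → 0.51533 mol Mg, 0.51533 mol O.
FeO: 26.08/71.844 = 0.36301 mol → 0.36301 mol Fe, 0.36301 mol O.
SiO2: 52.87/60.083 = 0.87995 mol → 0.87995 mol Si, 1.75990 mol O.
Total oxygen = 2.63824 mol. Normalization factor = 6/2.63824 = 2.27424.
Si per 6 O = 0.87995 × 2.27424 = 2.001.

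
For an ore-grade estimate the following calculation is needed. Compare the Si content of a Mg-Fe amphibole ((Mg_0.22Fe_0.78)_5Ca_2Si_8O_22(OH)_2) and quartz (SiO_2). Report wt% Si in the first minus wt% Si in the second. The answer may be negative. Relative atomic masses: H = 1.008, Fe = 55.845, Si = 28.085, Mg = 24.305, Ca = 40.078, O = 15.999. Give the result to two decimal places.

-22.72 percentage points

Si in (Mg_0.22Fe_0.78)_5Ca_2Si_8O_22(OH)_2: molar mass 935.359 g/mol; 8×28.085 = 224.680 g → 24.02 wt%.
Si in SiO_2: molar mass 60.083 g/mol; 1×28.085 = 28.085 g → 46.74 wt%.
Difference = 24.02 − 46.74 = -22.72 percentage points.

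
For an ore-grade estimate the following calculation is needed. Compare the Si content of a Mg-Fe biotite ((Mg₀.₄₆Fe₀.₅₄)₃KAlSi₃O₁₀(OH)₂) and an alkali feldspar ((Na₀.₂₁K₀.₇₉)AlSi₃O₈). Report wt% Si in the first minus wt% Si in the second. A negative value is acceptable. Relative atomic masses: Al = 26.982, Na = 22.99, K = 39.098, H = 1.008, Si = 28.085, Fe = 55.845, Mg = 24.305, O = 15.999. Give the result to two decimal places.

First mineral: 84.255 g Si in 468.349 g formula = 17.99 wt% Si.
Second mineral: 84.255 g Si in 274.944 g formula = 30.64 wt% Si.
17.99% − 30.64% gives a difference of -12.65 percentage points.

-12.65 percentage points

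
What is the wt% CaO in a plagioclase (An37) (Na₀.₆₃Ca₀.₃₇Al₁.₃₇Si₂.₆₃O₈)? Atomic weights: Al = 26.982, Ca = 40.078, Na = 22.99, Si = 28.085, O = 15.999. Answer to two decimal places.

7.74 wt%

Formula mass = 268.133 g/mol.
0.37 Ca → 0.3700 mol CaO per formula unit; M(CaO) = 56.077, so CaO mass = 20.748 g.
20.748/268.133 × 100 = 7.74 wt%.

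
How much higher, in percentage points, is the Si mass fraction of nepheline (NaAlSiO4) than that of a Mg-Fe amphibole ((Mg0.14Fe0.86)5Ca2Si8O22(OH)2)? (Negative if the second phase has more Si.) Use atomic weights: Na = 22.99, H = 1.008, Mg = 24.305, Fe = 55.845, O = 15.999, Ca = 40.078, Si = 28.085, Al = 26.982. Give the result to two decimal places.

-3.93 percentage points

M(NaAlSiO4) = 142.053 g/mol, so wt% Si = 28.085/142.053 × 100 = 19.77%.
M((Mg0.14Fe0.86)5Ca2Si8O22(OH)2) = 947.975 g/mol, so wt% Si = 224.680/947.975 × 100 = 23.70%.
19.77 − 23.70 = -3.93 pp.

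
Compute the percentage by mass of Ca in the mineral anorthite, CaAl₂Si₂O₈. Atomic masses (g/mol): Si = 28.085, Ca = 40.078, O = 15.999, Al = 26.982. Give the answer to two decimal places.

M(CaAl₂Si₂O₈) = 278.204 g/mol.
Ca contributes 1 × 40.078 = 40.078 g per mole.
40.078/278.204 = 0.1441 → 14.41%.

14.41 wt%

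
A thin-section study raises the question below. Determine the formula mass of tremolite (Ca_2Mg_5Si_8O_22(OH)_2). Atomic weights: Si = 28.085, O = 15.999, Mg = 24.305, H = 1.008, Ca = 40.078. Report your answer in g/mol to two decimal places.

The formula mass is the sum 2×40.078 + 5×24.305 + 8×28.085 + 24×15.999 + 2×1.008.

812.35 g/mol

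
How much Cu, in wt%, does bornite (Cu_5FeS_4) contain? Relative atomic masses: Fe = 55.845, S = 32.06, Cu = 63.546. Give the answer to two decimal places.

Molar mass of Cu_5FeS_4: 5*63.546 + 1*55.845 + 4*32.06 = 501.815 g/mol.
Mass of Cu per formula unit: 5 × 63.546 = 317.730 g.
Weight fraction Cu = 317.730 / 501.815 = 0.6332.

63.32 wt%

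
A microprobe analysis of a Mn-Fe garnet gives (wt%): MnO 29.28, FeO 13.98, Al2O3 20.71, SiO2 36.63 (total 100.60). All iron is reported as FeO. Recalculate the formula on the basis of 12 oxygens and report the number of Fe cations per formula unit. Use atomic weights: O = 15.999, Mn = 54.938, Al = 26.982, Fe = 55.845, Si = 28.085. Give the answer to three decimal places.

29.28 wt% MnO ÷ 70.937 g/mol = 0.41276 mol, giving 0.41276 Mn and 0.41276 O.
13.98 wt% FeO ÷ 71.844 g/mol = 0.19459 mol, giving 0.19459 Fe and 0.19459 O.
20.71 wt% Al2O3 ÷ 101.961 g/mol = 0.20312 mol, giving 0.40624 Al and 0.60936 O.
36.63 wt% SiO2 ÷ 60.083 g/mol = 0.60966 mol, giving 0.60966 Si and 1.21932 O.
Oxygen sums to 2.43603; scaling by 12/2.43603 = 4.92605 puts the formula on 12 O.
Fe: 0.19459 × 4.92605 = 0.959 atoms per formula unit.

0.959 Fe apfu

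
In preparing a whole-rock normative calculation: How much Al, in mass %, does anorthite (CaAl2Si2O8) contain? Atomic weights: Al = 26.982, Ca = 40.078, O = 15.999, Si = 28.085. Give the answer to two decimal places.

19.40 mass %

M(CaAl2Si2O8) = 278.204 g/mol.
Al contributes 2 × 26.982 = 53.964 g per mole.
53.964/278.204 = 0.1940 → 19.40%.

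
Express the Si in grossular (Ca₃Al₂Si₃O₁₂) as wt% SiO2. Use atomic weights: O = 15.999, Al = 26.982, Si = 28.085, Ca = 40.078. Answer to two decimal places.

40.02 wt%

Molar mass of Ca₃Al₂Si₃O₁₂ = 3*40.078 + 2*26.982 + 3*28.085 + 12*15.999 = 450.441 g/mol.
Each formula unit contains 3 Si, equivalent to 3/1 = 3.0000 mol SiO2.
M(SiO2) = 1×28.085 + 2×15.999 = 60.083 g/mol.
Mass of SiO2 per formula unit = 3.0000 × 60.083 = 180.249 g.
SiO2 wt% = 180.249 / 450.441 × 100 = 40.02%.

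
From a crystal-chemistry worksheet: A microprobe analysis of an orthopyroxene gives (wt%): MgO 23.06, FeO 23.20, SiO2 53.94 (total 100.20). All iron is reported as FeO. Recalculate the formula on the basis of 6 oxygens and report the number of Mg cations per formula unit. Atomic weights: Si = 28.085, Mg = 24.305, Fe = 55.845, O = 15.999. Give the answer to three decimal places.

1.276 Mg apfu

MgO (M=40.304): mol = 0.57215; Mg = 0.57215, O = 0.57215.
FeO (M=71.844): mol = 0.32292; Fe = 0.32292, O = 0.32292.
SiO2 (M=60.083): mol = 0.89776; Si = 0.89776, O = 1.79552.
ΣO = 2.69059; factor = 6/ΣO = 2.22999.
Mg apfu = 0.57215 × 2.22999 = 1.276.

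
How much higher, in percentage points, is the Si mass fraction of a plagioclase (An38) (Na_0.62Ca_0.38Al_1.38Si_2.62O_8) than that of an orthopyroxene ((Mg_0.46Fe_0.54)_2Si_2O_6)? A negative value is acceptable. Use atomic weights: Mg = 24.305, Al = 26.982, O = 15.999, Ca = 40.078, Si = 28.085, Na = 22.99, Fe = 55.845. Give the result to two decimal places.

3.51 percentage points

Si in Na_0.62Ca_0.38Al_1.38Si_2.62O_8: molar mass 268.293 g/mol; 2.62×28.085 = 73.583 g → 27.43 wt%.
Si in (Mg_0.46Fe_0.54)_2Si_2O_6: molar mass 234.837 g/mol; 2×28.085 = 56.170 g → 23.92 wt%.
Difference = 27.43 − 23.92 = 3.51 percentage points.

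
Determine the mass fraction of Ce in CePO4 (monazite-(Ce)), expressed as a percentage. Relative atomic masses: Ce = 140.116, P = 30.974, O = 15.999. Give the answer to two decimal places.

Formula mass = 1×140.116 + 1×30.974 + 4×15.999 = 235.086 g/mol, of which 140.116 g is Ce.
So Ce makes up 140.116/235.086 = 0.5960 of the mass, i.e. 59.60%.

59.60 mass %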